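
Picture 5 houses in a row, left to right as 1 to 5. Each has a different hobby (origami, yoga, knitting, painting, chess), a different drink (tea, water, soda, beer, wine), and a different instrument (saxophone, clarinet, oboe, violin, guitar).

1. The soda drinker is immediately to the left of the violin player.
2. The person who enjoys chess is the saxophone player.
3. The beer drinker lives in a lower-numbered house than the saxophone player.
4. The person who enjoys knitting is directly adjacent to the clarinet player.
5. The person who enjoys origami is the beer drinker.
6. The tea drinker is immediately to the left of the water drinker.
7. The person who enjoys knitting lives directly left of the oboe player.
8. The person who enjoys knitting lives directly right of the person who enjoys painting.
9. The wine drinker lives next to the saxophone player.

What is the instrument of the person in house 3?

oboe

The person who enjoys knitting is narrowed to house 2 or 3 or 4; consider each.
Placing it in house 3 and house 4 leads to a contradiction, so it's in house 2.
Clue 7: the oboe player is in house 3.
Clue 8: the person who enjoys painting is in house 1.
That leaves clarinet as the instrument for house 1.
The person who enjoys chess is narrowed to house 4 or 5; consider each.
Placing it in house 5 leads to a contradiction, so it's in house 4.
Clue 2 places the saxophone player in house 4.
Clue 3: the beer drinker is in house 3.
Clue 5 places the person who enjoys origami in house 3.
House 5's hobby must be yoga (nothing else left).
The only drink still possible for house 5 is wine.
The tea drinker is in house 1 (clue 6).
The water drinker is in house 2 (clue 6).
That leaves soda as the drink for house 4.
Clue 1: the violin player is in house 5.
House 2's instrument must be guitar (nothing else left).
So: house 1 = painting/tea/clarinet, house 2 = knitting/water/guitar, house 3 = origami/beer/oboe, house 4 = chess/soda/saxophone, house 5 = yoga/wine/violin.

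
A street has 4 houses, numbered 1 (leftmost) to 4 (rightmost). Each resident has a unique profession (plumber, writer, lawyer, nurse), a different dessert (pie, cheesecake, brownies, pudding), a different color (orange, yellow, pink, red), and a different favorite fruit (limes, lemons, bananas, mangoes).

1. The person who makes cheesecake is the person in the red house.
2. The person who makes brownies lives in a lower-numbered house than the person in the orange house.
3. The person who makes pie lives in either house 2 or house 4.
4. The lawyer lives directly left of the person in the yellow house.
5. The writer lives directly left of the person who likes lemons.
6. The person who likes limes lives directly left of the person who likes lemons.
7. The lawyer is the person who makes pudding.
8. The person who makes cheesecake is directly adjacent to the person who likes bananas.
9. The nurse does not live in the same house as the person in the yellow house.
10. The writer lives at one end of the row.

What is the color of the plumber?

From clue 10, the writer must be in house 1.
By clue 5, the person who likes lemons is in house 2.
Clue 6: the person who likes limes is in house 1.
The only dessert still possible for house 1 is brownies.
House 1 color: only pink fits.
The lawyer is narrowed to house 2 or 3; consider each.
Placing it in house 2 leads to a contradiction, so it's in house 3.
Clue 4 places the person in the yellow house in house 4.
Clue 7: the person who makes pudding is in house 3.
So house 2 gets nurse for profession.
The only profession still possible for house 4 is plumber.
Clue 1 places the person who makes cheesecake in house 2.
By clue 1, the person in the red house is in house 2.
From clue 8, the person who likes bananas must be in house 3.
So house 4 gets pie for dessert.
So house 3 gets orange for color.
That leaves mangoes as the favorite fruit for house 4.
So: house 1 = writer/brownies/pink/limes, house 2 = nurse/cheesecake/red/lemons, house 3 = lawyer/pudding/orange/bananas, house 4 = plumber/pie/yellow/mangoes.

yellow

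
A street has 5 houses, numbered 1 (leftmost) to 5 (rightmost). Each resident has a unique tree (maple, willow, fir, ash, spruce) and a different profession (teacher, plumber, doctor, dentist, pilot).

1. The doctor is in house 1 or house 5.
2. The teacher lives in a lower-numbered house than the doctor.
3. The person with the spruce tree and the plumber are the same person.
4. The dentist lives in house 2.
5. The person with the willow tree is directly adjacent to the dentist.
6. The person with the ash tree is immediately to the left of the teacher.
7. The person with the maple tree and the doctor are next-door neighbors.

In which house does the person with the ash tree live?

2

The doctor is in house 5 (clue 2).
From clue 4, the dentist must be in house 2.
Clue 7: the person with the maple tree is in house 4.
House 5's tree must be fir (nothing else left).
House 2 tree: only ash fits.
By clue 6, the teacher is in house 3.
That leaves plumber as the profession for house 1.
House 4 profession: only pilot fits.
Clue 3 places the person with the spruce tree in house 1.
That leaves willow as the tree for house 3.
So: house 1 = spruce/plumber, house 2 = ash/dentist, house 3 = willow/teacher, house 4 = maple/pilot, house 5 = fir/doctor.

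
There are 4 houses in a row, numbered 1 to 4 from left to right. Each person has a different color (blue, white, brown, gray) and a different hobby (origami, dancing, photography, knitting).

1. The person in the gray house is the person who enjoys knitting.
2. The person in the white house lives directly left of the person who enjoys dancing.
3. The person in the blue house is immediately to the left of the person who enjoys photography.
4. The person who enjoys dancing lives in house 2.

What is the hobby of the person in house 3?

photography

By clue 4, the person who enjoys dancing is in house 2.
Clue 2: the person in the white house is in house 1.
House 1 hobby: only origami fits.
The person in the blue house is narrowed to house 2 or 3; consider each.
Placing it in house 3 leads to a contradiction, so it's in house 2.
The person who enjoys photography is in house 3 (clue 3).
So house 4 gets knitting for hobby.
Clue 1 places the person in the gray house in house 4.
The only color still possible for house 3 is brown.
So: house 1 = white/origami, house 2 = blue/dancing, house 3 = brown/photography, house 4 = gray/knitting.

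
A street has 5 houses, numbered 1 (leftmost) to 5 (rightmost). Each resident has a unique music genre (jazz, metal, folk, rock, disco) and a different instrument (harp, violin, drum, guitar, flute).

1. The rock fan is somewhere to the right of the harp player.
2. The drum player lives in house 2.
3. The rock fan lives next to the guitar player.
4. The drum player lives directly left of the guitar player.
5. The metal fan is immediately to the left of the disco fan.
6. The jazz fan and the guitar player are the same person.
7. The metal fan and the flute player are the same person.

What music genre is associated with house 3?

Clue 2 places the drum player in house 2.
Clue 4: the guitar player is in house 3.
From clue 6, the jazz fan must be in house 3.
So house 5 gets violin for instrument.
By clue 1, the harp player is in house 1.
House 4's instrument must be flute (nothing else left).
The metal fan is in house 4 (clue 7).
The only music genre still possible for house 1 is folk.
So house 2 gets rock for music genre.
House 5 music genre: only disco fits.
So: house 1 = folk/harp, house 2 = rock/drum, house 3 = jazz/guitar, house 4 = metal/flute, house 5 = disco/violin.

jazz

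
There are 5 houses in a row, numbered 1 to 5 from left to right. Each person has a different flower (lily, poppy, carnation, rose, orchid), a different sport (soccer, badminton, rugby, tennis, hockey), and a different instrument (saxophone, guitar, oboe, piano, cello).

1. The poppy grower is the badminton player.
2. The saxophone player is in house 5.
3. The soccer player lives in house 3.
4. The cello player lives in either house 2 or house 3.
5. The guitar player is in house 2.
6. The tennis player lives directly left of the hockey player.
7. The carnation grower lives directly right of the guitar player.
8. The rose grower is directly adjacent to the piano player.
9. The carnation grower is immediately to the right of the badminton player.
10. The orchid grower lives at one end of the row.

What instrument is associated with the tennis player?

piano

Clue 2 places the saxophone player in house 5.
Clue 3 places the soccer player in house 3.
By clue 5, the guitar player is in house 2.
Clue 7: the carnation grower is in house 3.
By clue 9, the badminton player is in house 2.
House 3 instrument: only cello fits.
Clue 1: the poppy grower is in house 2.
The tennis player is in house 4 (clue 6).
Clue 6 places the hockey player in house 5.
House 1 flower: only orchid fits.
That leaves lily as the flower for house 4.
The only flower still possible for house 5 is rose.
That leaves rugby as the sport for house 1.
Clue 8 places the piano player in house 4.
So house 1 gets oboe for instrument.
So: house 1 = orchid/rugby/oboe, house 2 = poppy/badminton/guitar, house 3 = carnation/soccer/cello, house 4 = lily/tennis/piano, house 5 = rose/hockey/saxophone.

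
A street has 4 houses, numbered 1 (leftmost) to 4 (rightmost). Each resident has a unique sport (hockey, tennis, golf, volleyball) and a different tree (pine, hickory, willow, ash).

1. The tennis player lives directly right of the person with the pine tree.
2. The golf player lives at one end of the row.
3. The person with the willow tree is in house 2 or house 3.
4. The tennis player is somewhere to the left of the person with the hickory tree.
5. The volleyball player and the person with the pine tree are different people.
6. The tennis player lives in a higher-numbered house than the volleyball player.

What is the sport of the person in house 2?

The golf player is narrowed to house 1 or 4; consider each.
Placing it in house 1 leads to a contradiction, so it's in house 4.
The tennis player is narrowed to house 2 or 3; consider each.
Placing it in house 2 leads to a contradiction, so it's in house 3.
Clue 1: the person with the pine tree is in house 2.
From clue 4, the person with the hickory tree must be in house 4.
The volleyball player is in house 1 (clue 5).
House 2 sport: only hockey fits.
So house 1 gets ash for tree.
House 3's tree must be willow (nothing else left).
So: house 1 = volleyball/ash, house 2 = hockey/pine, house 3 = tennis/willow, house 4 = golf/hickory.

hockey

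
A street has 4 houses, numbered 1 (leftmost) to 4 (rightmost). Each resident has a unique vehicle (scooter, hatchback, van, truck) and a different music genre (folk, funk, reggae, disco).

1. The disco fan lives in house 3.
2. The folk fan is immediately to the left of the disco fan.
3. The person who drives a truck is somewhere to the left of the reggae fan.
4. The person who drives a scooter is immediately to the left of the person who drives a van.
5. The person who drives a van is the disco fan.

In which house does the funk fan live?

From clue 1, the disco fan must be in house 3.
From clue 2, the folk fan must be in house 2.
From clue 5, the person who drives a van must be in house 3.
House 4's vehicle must be hatchback (nothing else left).
That leaves funk as the music genre for house 1.
The only music genre still possible for house 4 is reggae.
By clue 4, the person who drives a scooter is in house 2.
House 1 vehicle: only truck fits.
So: house 1 = truck/funk, house 2 = scooter/folk, house 3 = van/disco, house 4 = hatchback/reggae.

1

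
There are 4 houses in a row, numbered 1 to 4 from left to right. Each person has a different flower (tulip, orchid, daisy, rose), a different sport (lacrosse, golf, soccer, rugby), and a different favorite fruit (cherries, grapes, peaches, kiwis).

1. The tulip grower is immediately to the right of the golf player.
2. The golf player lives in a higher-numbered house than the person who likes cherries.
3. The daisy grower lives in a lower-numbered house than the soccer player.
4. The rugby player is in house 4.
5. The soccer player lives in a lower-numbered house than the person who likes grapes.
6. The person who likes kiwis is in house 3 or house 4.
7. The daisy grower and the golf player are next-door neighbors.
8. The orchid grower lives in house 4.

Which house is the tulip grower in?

Clue 4: the rugby player is in house 4.
From clue 8, the orchid grower must be in house 4.
House 1's sport must be lacrosse (nothing else left).
Clue 1: the tulip grower is in house 3.
Clue 1 places the golf player in house 2.
Clue 2 places the person who likes cherries in house 1.
Clue 7 places the daisy grower in house 1.
House 2's flower must be rose (nothing else left).
That leaves soccer as the sport for house 3.
The only favorite fruit still possible for house 2 is peaches.
Clue 5 places the person who likes grapes in house 4.
House 3 favorite fruit: only kiwis fits.
So: house 1 = daisy/lacrosse/cherries, house 2 = rose/golf/peaches, house 3 = tulip/soccer/kiwis, house 4 = orchid/rugby/grapes.

3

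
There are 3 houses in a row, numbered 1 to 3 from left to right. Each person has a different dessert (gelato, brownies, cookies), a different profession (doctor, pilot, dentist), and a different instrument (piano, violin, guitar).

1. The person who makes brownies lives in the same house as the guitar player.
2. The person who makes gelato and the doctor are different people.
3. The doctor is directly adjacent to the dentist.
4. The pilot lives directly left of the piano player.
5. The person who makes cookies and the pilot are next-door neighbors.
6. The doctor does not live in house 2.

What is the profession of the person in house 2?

Clue 3 places the dentist in house 2.
House 3's profession must be doctor (nothing else left).
From clue 4, the piano player must be in house 2.
Clue 5 places the person who makes cookies in house 2.
The only dessert still possible for house 3 is brownies.
House 1 profession: only pilot fits.
From clue 1, the guitar player must be in house 3.
House 1 dessert: only gelato fits.
The only instrument still possible for house 1 is violin.
So: house 1 = gelato/pilot/violin, house 2 = cookies/dentist/piano, house 3 = brownies/doctor/guitar.

dentist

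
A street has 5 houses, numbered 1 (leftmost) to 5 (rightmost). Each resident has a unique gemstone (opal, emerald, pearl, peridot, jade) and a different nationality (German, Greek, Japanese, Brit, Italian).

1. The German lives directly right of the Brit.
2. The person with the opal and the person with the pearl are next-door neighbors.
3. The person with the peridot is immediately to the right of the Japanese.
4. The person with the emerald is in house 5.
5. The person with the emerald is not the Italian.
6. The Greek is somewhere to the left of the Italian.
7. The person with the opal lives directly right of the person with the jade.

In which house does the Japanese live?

3

Clue 4 places the person with the emerald in house 5.
That leaves German as the nationality for house 5.
The Brit is in house 4 (clue 1).
The Greek is narrowed to house 1 or 2; consider each.
Placing it in house 2 leads to a contradiction, so it's in house 1.
The person with the peridot is narrowed to house 3 or 4; consider each.
Placing it in house 3 leads to a contradiction, so it's in house 4.
Clue 3 places the Japanese in house 3.
So house 2 gets Italian for nationality.
The person with the jade is narrowed to house 1 or 2; consider each.
Placing it in house 2 leads to a contradiction, so it's in house 1.
Clue 7 places the person with the opal in house 2.
House 3's gemstone must be pearl (nothing else left).
So: house 1 = jade/Greek, house 2 = opal/Italian, house 3 = pearl/Japanese, house 4 = peridot/Brit, house 5 = emerald/German.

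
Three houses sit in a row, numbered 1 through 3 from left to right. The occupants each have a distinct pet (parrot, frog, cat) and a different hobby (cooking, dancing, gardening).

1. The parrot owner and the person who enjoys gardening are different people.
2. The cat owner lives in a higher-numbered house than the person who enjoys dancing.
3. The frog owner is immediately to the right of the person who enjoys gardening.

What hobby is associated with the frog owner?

cooking

So house 1 gets parrot for pet.
So house 3 gets cooking for hobby.
By clue 1, the person who enjoys gardening is in house 2.
The frog owner is in house 3 (clue 3).
House 2's pet must be cat (nothing else left).
House 1 hobby: only dancing fits.
So: house 1 = parrot/dancing, house 2 = cat/gardening, house 3 = frog/cooking.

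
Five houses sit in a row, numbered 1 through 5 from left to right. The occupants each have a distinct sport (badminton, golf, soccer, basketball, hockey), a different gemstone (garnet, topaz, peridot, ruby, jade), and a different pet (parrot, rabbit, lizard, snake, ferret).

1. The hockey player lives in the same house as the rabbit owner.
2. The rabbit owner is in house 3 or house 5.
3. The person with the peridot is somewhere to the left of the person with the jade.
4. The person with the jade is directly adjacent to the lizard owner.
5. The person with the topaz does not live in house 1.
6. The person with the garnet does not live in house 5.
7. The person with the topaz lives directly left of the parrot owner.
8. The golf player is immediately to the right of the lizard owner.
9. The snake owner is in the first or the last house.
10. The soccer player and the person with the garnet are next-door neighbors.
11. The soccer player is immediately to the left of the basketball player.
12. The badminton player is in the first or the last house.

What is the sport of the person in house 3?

The badminton player is narrowed to house 1 or 5; consider each.
Placing it in house 5 leads to a contradiction, so it's in house 1.
The hockey player is narrowed to house 3 or 5; consider each.
Placing it in house 3 leads to a contradiction, so it's in house 5.
By clue 1, the rabbit owner is in house 5.
House 1's pet must be snake (nothing else left).
That leaves soccer as the sport for house 2.
Clue 11 places the basketball player in house 3.
House 4's sport must be golf (nothing else left).
The only gemstone still possible for house 5 is ruby.
The lizard owner is in house 3 (clue 8).
That leaves jade as the gemstone for house 4.
That leaves ferret as the pet for house 2.
That leaves parrot as the pet for house 4.
Clue 7 places the person with the topaz in house 3.
That leaves peridot as the gemstone for house 2.
House 1's gemstone must be garnet (nothing else left).
So: house 1 = badminton/garnet/snake, house 2 = soccer/peridot/ferret, house 3 = basketball/topaz/lizard, house 4 = golf/jade/parrot, house 5 = hockey/ruby/rabbit.

basketball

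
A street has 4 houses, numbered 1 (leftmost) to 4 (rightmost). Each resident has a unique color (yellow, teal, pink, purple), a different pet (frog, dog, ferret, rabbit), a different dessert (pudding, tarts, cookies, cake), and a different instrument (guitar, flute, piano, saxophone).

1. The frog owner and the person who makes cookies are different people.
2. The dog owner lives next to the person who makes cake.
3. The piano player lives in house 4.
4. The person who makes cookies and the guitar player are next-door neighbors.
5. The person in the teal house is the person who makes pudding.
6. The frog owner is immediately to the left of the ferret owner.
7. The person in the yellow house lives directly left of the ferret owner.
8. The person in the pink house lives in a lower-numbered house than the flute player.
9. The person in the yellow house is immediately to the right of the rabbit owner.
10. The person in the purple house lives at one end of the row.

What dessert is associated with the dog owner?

Clue 3: the piano player is in house 4.
The person in the pink house is narrowed to house 1 or 2; consider each.
Placing it in house 1 leads to a contradiction, so it's in house 2.
Clue 8: the flute player is in house 3.
Clue 7: the ferret owner is in house 4.
Clue 9 places the rabbit owner in house 2.
The only color still possible for house 3 is yellow.
So house 1 gets dog for pet.
House 3's pet must be frog (nothing else left).
Clue 2 places the person who makes cake in house 2.
House 3 dessert: only tarts fits.
House 4's dessert must be pudding (nothing else left).
Clue 4 places the guitar player in house 2.
From clue 5, the person in the teal house must be in house 4.
The only color still possible for house 1 is purple.
So house 1 gets cookies for dessert.
So house 1 gets saxophone for instrument.
So: house 1 = purple/dog/cookies/saxophone, house 2 = pink/rabbit/cake/guitar, house 3 = yellow/frog/tarts/flute, house 4 = teal/ferret/pudding/piano.

cookies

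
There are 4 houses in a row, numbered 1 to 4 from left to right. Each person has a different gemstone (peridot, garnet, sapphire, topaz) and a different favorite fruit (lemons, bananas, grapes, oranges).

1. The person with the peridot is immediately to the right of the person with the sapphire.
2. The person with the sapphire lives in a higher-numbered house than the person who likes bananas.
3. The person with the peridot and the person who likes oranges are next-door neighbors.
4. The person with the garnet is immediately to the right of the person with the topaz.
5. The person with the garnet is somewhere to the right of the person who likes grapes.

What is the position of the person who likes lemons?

4

So house 1 gets topaz for gemstone.
Clue 4: the person with the garnet is in house 2.
Clue 5 places the person who likes grapes in house 1.
The only gemstone still possible for house 3 is sapphire.
That leaves peridot as the gemstone for house 4.
Clue 3 places the person who likes oranges in house 3.
The only favorite fruit still possible for house 2 is bananas.
That leaves lemons as the favorite fruit for house 4.
So: house 1 = topaz/grapes, house 2 = garnet/bananas, house 3 = sapphire/oranges, house 4 = peridot/lemons.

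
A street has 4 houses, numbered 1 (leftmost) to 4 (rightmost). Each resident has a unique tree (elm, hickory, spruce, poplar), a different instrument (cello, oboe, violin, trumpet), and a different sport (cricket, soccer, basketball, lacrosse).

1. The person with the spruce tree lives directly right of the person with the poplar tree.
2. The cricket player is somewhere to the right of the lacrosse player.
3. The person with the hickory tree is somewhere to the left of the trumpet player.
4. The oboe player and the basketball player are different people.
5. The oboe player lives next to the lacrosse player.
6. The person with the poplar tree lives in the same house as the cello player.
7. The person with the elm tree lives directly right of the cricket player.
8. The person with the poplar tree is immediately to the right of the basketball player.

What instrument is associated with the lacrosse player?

House 1 tree: only hickory fits.
So house 4 gets soccer for sport.
That leaves poplar as the tree for house 2.
So house 3 gets cricket for sport.
By clue 1, the person with the spruce tree is in house 3.
From clue 6, the cello player must be in house 2.
Clue 7: the person with the elm tree is in house 4.
Clue 8 places the basketball player in house 1.
House 2's sport must be lacrosse (nothing else left).
The oboe player is in house 3 (clue 4).
So house 1 gets violin for instrument.
House 4 instrument: only trumpet fits.
So: house 1 = hickory/violin/basketball, house 2 = poplar/cello/lacrosse, house 3 = spruce/oboe/cricket, house 4 = elm/trumpet/soccer.

cello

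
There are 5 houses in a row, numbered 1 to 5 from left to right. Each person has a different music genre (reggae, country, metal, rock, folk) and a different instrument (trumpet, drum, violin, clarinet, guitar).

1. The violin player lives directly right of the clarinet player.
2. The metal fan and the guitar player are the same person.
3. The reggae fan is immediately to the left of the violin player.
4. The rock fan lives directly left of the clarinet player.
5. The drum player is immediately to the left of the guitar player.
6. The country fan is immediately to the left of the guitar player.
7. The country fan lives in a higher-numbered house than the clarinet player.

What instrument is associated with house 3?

violin

That leaves trumpet as the instrument for house 1.
The only instrument still possible for house 2 is clarinet.
House 5's instrument must be guitar (nothing else left).
By clue 1, the violin player is in house 3.
Clue 2: the metal fan is in house 5.
Clue 3 places the reggae fan in house 2.
By clue 4, the rock fan is in house 1.
By clue 5, the drum player is in house 4.
From clue 6, the country fan must be in house 4.
The only music genre still possible for house 3 is folk.
So: house 1 = rock/trumpet, house 2 = reggae/clarinet, house 3 = folk/violin, house 4 = country/drum, house 5 = metal/guitar.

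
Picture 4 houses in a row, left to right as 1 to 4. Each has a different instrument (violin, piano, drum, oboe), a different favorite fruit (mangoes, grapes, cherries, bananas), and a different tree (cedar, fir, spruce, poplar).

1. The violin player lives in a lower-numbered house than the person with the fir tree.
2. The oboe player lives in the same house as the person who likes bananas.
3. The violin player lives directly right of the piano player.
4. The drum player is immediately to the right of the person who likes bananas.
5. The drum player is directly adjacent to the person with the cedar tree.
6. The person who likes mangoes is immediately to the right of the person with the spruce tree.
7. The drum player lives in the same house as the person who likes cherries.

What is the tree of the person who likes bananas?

So house 4 gets drum for instrument.
Clue 4: the person who likes bananas is in house 3.
The person with the cedar tree is in house 3 (clue 5).
Clue 7 places the person who likes cherries in house 4.
That leaves grapes as the favorite fruit for house 1.
House 2 favorite fruit: only mangoes fits.
That leaves fir as the tree for house 4.
From clue 2, the oboe player must be in house 3.
By clue 6, the person with the spruce tree is in house 1.
House 1's instrument must be piano (nothing else left).
So house 2 gets violin for instrument.
That leaves poplar as the tree for house 2.
So: house 1 = piano/grapes/spruce, house 2 = violin/mangoes/poplar, house 3 = oboe/bananas/cedar, house 4 = drum/cherries/fir.

cedar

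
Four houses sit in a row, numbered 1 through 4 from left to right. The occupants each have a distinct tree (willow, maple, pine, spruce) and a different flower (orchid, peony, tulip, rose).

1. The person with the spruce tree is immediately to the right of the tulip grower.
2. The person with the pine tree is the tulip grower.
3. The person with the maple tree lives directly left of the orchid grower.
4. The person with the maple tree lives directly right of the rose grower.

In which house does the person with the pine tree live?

1

The person with the maple tree is narrowed to house 2 or 3; consider each.
Placing it in house 2 leads to a contradiction, so it's in house 3.
By clue 3, the orchid grower is in house 4.
By clue 4, the rose grower is in house 2.
Clue 2 places the person with the pine tree in house 1.
Clue 2 places the tulip grower in house 1.
House 3 flower: only peony fits.
By clue 1, the person with the spruce tree is in house 2.
House 4 tree: only willow fits.
So: house 1 = pine/tulip, house 2 = spruce/rose, house 3 = maple/peony, house 4 = willow/orchid.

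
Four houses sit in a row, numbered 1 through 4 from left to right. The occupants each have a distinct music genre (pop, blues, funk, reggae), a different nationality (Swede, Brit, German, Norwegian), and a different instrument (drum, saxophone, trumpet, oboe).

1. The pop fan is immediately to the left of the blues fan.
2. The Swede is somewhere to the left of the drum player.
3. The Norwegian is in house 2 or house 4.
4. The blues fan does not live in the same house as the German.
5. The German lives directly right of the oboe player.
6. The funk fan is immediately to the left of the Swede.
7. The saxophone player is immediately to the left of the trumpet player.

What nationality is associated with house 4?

House 1's nationality must be Brit (nothing else left).
The funk fan is narrowed to house 1 or 2; consider each.
Placing it in house 1 leads to a contradiction, so it's in house 2.
From clue 6, the Swede must be in house 3.
The pop fan is in house 3 (clue 1).
Clue 1: the blues fan is in house 4.
From clue 2, the drum player must be in house 4.
Clue 4: the German is in house 2.
From clue 5, the oboe player must be in house 1.
House 1 music genre: only reggae fits.
House 4 nationality: only Norwegian fits.
By clue 7, the saxophone player is in house 2.
From clue 7, the trumpet player must be in house 3.
So: house 1 = reggae/Brit/oboe, house 2 = funk/German/saxophone, house 3 = pop/Swede/trumpet, house 4 = blues/Norwegian/drum.

Norwegian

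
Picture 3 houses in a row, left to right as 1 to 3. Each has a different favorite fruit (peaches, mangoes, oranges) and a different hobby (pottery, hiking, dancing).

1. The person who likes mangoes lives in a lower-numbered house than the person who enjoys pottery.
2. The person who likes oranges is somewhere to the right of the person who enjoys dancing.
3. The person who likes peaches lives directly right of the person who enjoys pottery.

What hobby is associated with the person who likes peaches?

hiking

The person who likes peaches is in house 3 (clue 3).
Clue 3 places the person who enjoys pottery in house 2.
That leaves mangoes as the favorite fruit for house 1.
The only favorite fruit still possible for house 2 is oranges.
House 1's hobby must be dancing (nothing else left).
So house 3 gets hiking for hobby.
So: house 1 = mangoes/dancing, house 2 = oranges/pottery, house 3 = peaches/hiking.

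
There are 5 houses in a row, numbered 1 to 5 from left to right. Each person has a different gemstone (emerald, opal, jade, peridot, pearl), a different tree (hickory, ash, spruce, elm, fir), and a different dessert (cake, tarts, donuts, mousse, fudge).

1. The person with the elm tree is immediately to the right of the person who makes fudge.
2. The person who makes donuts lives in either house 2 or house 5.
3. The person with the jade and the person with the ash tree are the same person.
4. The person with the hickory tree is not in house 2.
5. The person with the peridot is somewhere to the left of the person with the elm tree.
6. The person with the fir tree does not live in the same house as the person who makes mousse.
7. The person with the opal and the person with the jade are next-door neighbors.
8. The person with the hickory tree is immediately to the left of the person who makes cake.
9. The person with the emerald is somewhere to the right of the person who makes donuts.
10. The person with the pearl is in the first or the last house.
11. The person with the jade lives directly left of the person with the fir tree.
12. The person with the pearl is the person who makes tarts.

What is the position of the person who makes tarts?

5

Clue 9: the person who makes donuts is in house 2.
The person with the pearl is narrowed to house 1 or 5; consider each.
Placing it in house 1 leads to a contradiction, so it's in house 5.
From clue 12, the person who makes tarts must be in house 5.
By clue 8, the person with the hickory tree is in house 3.
House 4's dessert must be cake (nothing else left).
The person with the emerald is narrowed to house 3 or 4; consider each.
Placing it in house 3 leads to a contradiction, so it's in house 4.
House 1 gemstone: only jade fits.
Clue 3: the person with the ash tree is in house 1.
From clue 5, the person with the elm tree must be in house 4.
From clue 7, the person with the opal must be in house 2.
From clue 11, the person with the fir tree must be in house 2.
So house 3 gets peridot for gemstone.
The only tree still possible for house 5 is spruce.
The person who makes fudge is in house 3 (clue 1).
That leaves mousse as the dessert for house 1.
So: house 1 = jade/ash/mousse, house 2 = opal/fir/donuts, house 3 = peridot/hickory/fudge, house 4 = emerald/elm/cake, house 5 = pearl/spruce/tarts.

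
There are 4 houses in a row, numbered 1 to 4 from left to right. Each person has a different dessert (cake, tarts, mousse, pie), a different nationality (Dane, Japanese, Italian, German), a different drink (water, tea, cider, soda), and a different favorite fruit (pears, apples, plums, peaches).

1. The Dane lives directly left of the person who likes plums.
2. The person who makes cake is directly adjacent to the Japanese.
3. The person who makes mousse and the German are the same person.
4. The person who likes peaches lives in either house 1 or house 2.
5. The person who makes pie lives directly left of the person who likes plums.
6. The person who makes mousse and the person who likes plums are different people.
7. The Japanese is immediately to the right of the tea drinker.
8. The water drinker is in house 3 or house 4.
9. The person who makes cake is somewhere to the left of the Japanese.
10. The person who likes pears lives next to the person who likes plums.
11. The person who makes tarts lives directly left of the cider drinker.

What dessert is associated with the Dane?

pie

House 4's dessert must be mousse (nothing else left).
Clue 3 places the German in house 4.
So house 3 gets tarts for dessert.
By clue 11, the cider drinker is in house 4.
So house 3 gets water for drink.
The person who makes cake is narrowed to house 1 or 2; consider each.
Placing it in house 1 leads to a contradiction, so it's in house 2.
From clue 2, the Japanese must be in house 3.
The tea drinker is in house 2 (clue 7).
That leaves pie as the dessert for house 1.
House 1's drink must be soda (nothing else left).
From clue 5, the person who likes plums must be in house 2.
House 1's favorite fruit must be peaches (nothing else left).
That leaves apples as the favorite fruit for house 4.
The Dane is in house 1 (clue 1).
That leaves Italian as the nationality for house 2.
House 3's favorite fruit must be pears (nothing else left).
So: house 1 = pie/Dane/soda/peaches, house 2 = cake/Italian/tea/plums, house 3 = tarts/Japanese/water/pears, house 4 = mousse/German/cider/apples.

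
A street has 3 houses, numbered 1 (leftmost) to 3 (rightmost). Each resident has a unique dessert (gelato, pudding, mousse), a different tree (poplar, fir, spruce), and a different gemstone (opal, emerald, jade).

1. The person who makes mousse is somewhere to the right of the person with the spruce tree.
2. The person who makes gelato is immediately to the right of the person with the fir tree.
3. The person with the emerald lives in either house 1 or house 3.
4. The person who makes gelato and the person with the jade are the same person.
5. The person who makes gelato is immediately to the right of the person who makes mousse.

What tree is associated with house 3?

Clue 5 places the person who makes gelato in house 3.
Clue 5: the person who makes mousse is in house 2.
The only dessert still possible for house 1 is pudding.
House 3's tree must be poplar (nothing else left).
From clue 1, the person with the spruce tree must be in house 1.
The person with the fir tree is in house 2 (clue 2).
The person with the jade is in house 3 (clue 4).
House 2's gemstone must be opal (nothing else left).
House 1's gemstone must be emerald (nothing else left).
So: house 1 = pudding/spruce/emerald, house 2 = mousse/fir/opal, house 3 = gelato/poplar/jade.

poplar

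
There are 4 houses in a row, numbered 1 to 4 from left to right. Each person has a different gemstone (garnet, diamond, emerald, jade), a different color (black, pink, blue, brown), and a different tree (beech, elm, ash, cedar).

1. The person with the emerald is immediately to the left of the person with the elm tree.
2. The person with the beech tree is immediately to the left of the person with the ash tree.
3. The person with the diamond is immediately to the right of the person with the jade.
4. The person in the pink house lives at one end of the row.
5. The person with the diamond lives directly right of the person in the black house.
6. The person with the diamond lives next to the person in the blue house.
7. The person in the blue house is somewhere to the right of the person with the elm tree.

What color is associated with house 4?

The person with the emerald is narrowed to house 1 or 2; consider each.
Placing it in house 2 leads to a contradiction, so it's in house 1.
Clue 1 places the person with the elm tree in house 2.
From clue 2, the person with the beech tree must be in house 3.
By clue 2, the person with the ash tree is in house 4.
So house 1 gets cedar for tree.
The person with the diamond is narrowed to house 3 or 4; consider each.
Placing it in house 4 leads to a contradiction, so it's in house 3.
Clue 3 places the person with the jade in house 2.
Clue 5: the person in the black house is in house 2.
Clue 6: the person in the blue house is in house 4.
House 4 gemstone: only garnet fits.
House 3's color must be brown (nothing else left).
That leaves pink as the color for house 1.
So: house 1 = emerald/pink/cedar, house 2 = jade/black/elm, house 3 = diamond/brown/beech, house 4 = garnet/blue/ash.

blue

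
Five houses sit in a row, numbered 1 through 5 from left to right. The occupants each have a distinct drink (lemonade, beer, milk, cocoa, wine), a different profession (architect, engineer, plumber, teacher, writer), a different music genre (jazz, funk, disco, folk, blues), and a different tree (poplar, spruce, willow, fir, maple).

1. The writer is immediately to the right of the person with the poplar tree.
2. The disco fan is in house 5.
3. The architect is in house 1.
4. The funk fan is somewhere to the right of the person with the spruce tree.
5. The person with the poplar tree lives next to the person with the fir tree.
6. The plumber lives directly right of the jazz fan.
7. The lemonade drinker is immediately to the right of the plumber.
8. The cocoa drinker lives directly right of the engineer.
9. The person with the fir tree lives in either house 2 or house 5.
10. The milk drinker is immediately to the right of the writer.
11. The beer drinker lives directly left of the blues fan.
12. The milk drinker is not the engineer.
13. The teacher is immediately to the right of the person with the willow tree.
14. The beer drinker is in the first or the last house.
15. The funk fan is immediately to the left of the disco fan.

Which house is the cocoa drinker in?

Clue 2 places the disco fan in house 5.
The architect is in house 1 (clue 3).
Clue 14: the beer drinker is in house 1.
Clue 15 places the funk fan in house 4.
House 5 profession: only teacher fits.
The person with the fir tree is in house 2 (clue 5).
By clue 11, the blues fan is in house 2.
From clue 13, the person with the willow tree must be in house 4.
So house 2 gets wine for drink.
That leaves maple as the tree for house 5.
That leaves cocoa as the drink for house 4.
House 3 profession: only engineer fits.
From clue 12, the milk drinker must be in house 5.
The only drink still possible for house 3 is lemonade.
From clue 7, the plumber must be in house 2.
Clue 10 places the writer in house 4.
The person with the poplar tree is in house 3 (clue 1).
By clue 6, the jazz fan is in house 1.
That leaves folk as the music genre for house 3.
That leaves spruce as the tree for house 1.
So: house 1 = beer/architect/jazz/spruce, house 2 = wine/plumber/blues/fir, house 3 = lemonade/engineer/folk/poplar, house 4 = cocoa/writer/funk/willow, house 5 = milk/teacher/disco/maple.

4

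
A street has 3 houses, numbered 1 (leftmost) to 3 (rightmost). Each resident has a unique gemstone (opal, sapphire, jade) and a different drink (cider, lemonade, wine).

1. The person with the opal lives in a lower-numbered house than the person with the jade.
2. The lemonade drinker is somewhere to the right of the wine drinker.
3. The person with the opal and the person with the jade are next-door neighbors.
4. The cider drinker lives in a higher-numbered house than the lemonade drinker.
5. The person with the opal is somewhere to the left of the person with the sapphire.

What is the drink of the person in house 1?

wine

The cider drinker is in house 3 (clue 4).
Clue 4 places the lemonade drinker in house 2.
So house 1 gets opal for gemstone.
That leaves wine as the drink for house 1.
Clue 3: the person with the jade is in house 2.
House 3 gemstone: only sapphire fits.
So: house 1 = opal/wine, house 2 = jade/lemonade, house 3 = sapphire/cider.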